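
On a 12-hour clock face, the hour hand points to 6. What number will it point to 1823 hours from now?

5

1823 − 151·12 = 11, so 1823 ≡ 11 (mod 12).
6 + 11 → 5 on a 12-hour dial.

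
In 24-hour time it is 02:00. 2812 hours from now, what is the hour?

6

Dividing 2812 by 24 gives quotient 117 and remainder 4.
(2 + 4) mod 24 = 6.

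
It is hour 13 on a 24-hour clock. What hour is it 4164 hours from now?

1

4164 = 173·24 + 12, so 4164 mod 24 = 12.
(13 + 12) mod 24 = 1.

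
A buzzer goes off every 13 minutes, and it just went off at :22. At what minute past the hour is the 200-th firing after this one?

200·13 = 2600.
2600 mod 60 = 20 (since 43·60 = 2580).
(22 + 20) mod 60 = 42.

42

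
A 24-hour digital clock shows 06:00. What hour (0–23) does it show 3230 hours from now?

3230 mod 24 = 14 (since 134·24 = 3216).
(6 + 14) mod 24 = 20.

20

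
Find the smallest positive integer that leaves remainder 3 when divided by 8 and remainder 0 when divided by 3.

x ≡ 0 (mod 3) gives x ∈ {0, 3}.
The first of these with x mod 8 = 3 is 3.

3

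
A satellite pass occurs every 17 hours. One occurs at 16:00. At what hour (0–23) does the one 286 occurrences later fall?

286·17 = 4862.
4862 mod 24 = 14 (since 202·24 = 4848).
(16 + 14) mod 24 = 6.

6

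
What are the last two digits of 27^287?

03

Square-and-reduce mod 100: 27^1≡27, 27^2≡29, 27^4≡41, 27^8≡81, 27^16≡61, 27^32≡21, 27^64≡41, 27^128≡81, 27^256≡61.
287 = 1 + 2 + 4 + 8 + 16 + 256, so 27^287 ≡ 27·29·41·81·61·61 ≡ 3 (mod 100).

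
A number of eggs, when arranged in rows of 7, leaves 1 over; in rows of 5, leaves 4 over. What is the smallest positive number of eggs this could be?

29

Since 5·3 ≡ 1 (mod 7), take x = 4 + 5·((1−4)·3 mod 7) = 4 + 5·5 = 29.
Check: 29 mod 7 = 1, 29 mod 5 = 4.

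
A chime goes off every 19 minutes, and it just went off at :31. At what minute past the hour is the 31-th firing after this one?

20

31·19 = 589.
589 mod 60 = 49 (since 9·60 = 540).
(31 + 49) mod 60 = 20.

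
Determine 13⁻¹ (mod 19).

13·3 = 39 = 2·19 + 1, so 13⁻¹ ≡ 3 (mod 19).

3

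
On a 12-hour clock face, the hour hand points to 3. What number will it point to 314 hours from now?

5

Dividing 314 by 12 gives quotient 26 and remainder 2.
3 + 2 → 5 on a 12-hour dial.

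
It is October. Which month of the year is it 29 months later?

29 mod 12 = 5 (since 2·12 = 24).
October + 5 months → March.

March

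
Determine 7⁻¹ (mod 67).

48

7·48 = 336 = 5·67 + 1, so 7⁻¹ ≡ 48 (mod 67).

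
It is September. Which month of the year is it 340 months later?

Dividing 340 by 12 gives quotient 28 and remainder 4.
September + 4 months → January.

January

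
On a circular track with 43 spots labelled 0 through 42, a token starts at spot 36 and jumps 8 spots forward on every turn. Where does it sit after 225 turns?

225·8 = 1800.
1800 − 41·43 = 37, so 1800 ≡ 37 (mod 43).
(36 + 37) mod 43 = 30.

30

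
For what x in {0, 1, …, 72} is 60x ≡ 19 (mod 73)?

21

The inverse of 60 mod 73 is 28 (since 60·28 = 1680 ≡ 1).
Multiplying both sides by 28: x ≡ 28·19 = 532 ≡ 21 (mod 73).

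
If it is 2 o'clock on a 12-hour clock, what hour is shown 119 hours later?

1

119 mod 12 = 11 (since 9·12 = 108).
2 + 11 → 1 on a 12-hour dial.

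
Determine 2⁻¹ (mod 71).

36

2·36 = 72 = 1·71 + 1, so 2⁻¹ ≡ 36 (mod 71).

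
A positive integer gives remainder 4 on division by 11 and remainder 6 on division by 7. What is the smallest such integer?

x ≡ 6 (mod 7) gives x ∈ {6, 13, 20, 27, 34, 41, 48}.
The first of these with x mod 11 = 4 is 48.

48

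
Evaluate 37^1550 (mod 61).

60

Square-and-reduce mod 61: 37^1≡37, 37^2≡27, 37^4≡58, 37^8≡9, 37^16≡20, 37^32≡34, 37^64≡58, 37^128≡9, 37^256≡20, 37^512≡34, 37^1024≡58.
Since 1550 = 2 + 4 + 8 + 512 + 1024 in binary, 37^1550 ≡ 27·58·9·34·58 ≡ 60 (mod 61).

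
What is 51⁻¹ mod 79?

79 = 1·51 + 28
51 = 1·28 + 23
28 = 1·23 + 5
23 = 4·5 + 3
5 = 1·3 + 2
3 = 1·2 + 1
2 = 2·1 + 0
Back-substituting gives 51·31 ≡ 1 (mod 79).

31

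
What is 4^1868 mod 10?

6

Last digits of 4^n: 4, 6 (period 2).
1868 leaves remainder 0 on division by 2, so 4^1868 ends in 6.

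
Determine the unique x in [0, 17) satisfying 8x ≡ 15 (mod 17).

4

8⁻¹ ≡ 15 (mod 17) because 8·15 = 120 = 7·17 + 1.
So x ≡ 15·15 = 225 ≡ 4 (mod 17).
Check: 8·4 = 32 = 1·17 + 15.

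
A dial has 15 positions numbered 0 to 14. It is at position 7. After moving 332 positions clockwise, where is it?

332 = 22·15 + 2, so 332 mod 15 = 2.
(7 + 2) mod 15 = 9.

9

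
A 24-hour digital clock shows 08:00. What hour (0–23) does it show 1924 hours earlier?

1924 − 80·24 = 4, so 1924 ≡ 4 (mod 24).
(8 − 4) mod 24 = 4.

4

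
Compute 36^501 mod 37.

Square-and-reduce mod 37: 36^1≡36, 36^2≡1, 36^4≡1, 36^8≡1, 36^16≡1, 36^32≡1, 36^64≡1, 36^128≡1, 36^256≡1.
501 = 1 + 4 + 16 + 32 + 64 + 128 + 256, so 36^501 ≡ 36·1·1·1·1·1·1 ≡ 36 (mod 37).

36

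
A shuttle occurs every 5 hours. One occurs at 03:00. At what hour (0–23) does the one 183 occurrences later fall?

183·5 = 915.
915 mod 24 = 3 (since 38·24 = 912).
(3 + 3) mod 24 = 6.

6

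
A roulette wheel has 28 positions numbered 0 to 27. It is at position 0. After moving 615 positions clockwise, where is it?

615 − 21·28 = 27, so 615 ≡ 27 (mod 28).
(0 + 27) mod 28 = 27.

27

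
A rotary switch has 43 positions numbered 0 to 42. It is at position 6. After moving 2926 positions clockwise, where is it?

8

2926 − 68·43 = 2, so 2926 ≡ 2 (mod 43).
(6 + 2) mod 43 = 8.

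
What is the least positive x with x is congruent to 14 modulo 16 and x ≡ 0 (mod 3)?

x ≡ 0 (mod 3) gives x ∈ {0, 3, 6, 9, 12, 15, 18, 21, …}.
The first of these with x mod 16 = 14 is 30.

30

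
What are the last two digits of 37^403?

By repeated squaring mod 100: 37^1≡37, 37^2≡69, 37^4≡61, 37^8≡21, 37^16≡41, 37^32≡81, 37^64≡61, 37^128≡21, 37^256≡41.
Since 403 = 1 + 2 + 16 + 128 + 256 in binary, 37^403 ≡ 37·69·41·21·41 ≡ 53 (mod 100).

53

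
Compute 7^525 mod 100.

Successive squares of 7 mod 100: 7^1≡7, 7^2≡49, 7^4≡1, 7^8≡1, 7^16≡1, 7^32≡1, 7^64≡1, 7^128≡1, 7^256≡1, 7^512≡1.
525 = 1 + 4 + 8 + 512, so 7^525 ≡ 7·1·1·1 ≡ 7 (mod 100).

7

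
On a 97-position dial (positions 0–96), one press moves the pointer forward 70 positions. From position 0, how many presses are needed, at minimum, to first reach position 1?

79

70·79 = 5530 = 57·97 + 1, so 70⁻¹ ≡ 79 (mod 97).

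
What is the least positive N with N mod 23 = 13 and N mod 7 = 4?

x ≡ 4 (mod 7) gives x ∈ {4, 11, 18, 25, 32, 39, 46, 53, …}.
The first of these with x mod 23 = 13 is 151.

151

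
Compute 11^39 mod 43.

21

By repeated squaring mod 43: 11^1≡11, 11^2≡35, 11^4≡21, 11^8≡11, 11^16≡35, 11^32≡21.
Since 39 = 1 + 2 + 4 + 32 in binary, 11^39 ≡ 11·35·21·21 ≡ 21 (mod 43).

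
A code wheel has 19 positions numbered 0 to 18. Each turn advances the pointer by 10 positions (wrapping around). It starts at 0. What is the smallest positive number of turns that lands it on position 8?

10⁻¹ ≡ 2 (mod 19) because 10·2 = 20 = 1·19 + 1.
So x ≡ 2·8 = 16 ≡ 16 (mod 19).
Check: 10·16 = 160 = 8·19 + 8.

16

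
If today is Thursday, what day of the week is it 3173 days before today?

3173 = 453·7 + 2, so 3173 mod 7 = 2.
Thursday − 2 days → Tuesday.

Tuesday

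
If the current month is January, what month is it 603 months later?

603 − 50·12 = 3, so 603 ≡ 3 (mod 12).
January + 3 months → April.

April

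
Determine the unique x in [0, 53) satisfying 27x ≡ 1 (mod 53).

The inverse of 27 mod 53 is 2 (since 27·2 = 54 ≡ 1).
Multiplying both sides by 2: x ≡ 2·1 = 2 ≡ 2 (mod 53).
Check: 27·2 = 54 = 1·53 + 1.

2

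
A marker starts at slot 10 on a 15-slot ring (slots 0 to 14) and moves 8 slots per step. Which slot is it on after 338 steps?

338·8 = 2704.
2704 − 180·15 = 4, so 2704 ≡ 4 (mod 15).
(10 + 4) mod 15 = 14.

14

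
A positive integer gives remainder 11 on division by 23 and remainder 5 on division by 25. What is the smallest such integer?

x ≡ 11 (mod 23) gives x ∈ {11, 34, 57, 80}.
The first of these with x mod 25 = 5 is 80.

80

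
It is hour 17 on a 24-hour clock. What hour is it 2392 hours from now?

2392 = 99·24 + 16, so 2392 mod 24 = 16.
(17 + 16) mod 24 = 9.

9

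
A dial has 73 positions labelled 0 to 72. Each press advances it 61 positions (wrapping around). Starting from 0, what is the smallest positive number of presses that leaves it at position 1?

61·6 = 366 = 5·73 + 1, so 61⁻¹ ≡ 6 (mod 73).

6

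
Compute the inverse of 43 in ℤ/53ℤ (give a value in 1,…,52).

37

43·37 = 1591 = 30·53 + 1, so 43⁻¹ ≡ 37 (mod 53).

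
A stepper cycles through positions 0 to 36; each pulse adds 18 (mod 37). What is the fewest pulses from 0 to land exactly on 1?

18·35 = 630 = 17·37 + 1, so 18⁻¹ ≡ 35 (mod 37).

35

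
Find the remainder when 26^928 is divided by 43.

Square-and-reduce mod 43: 26^1≡26, 26^2≡31, 26^4≡15, 26^8≡10, 26^16≡14, 26^32≡24, 26^64≡17, 26^128≡31, 26^256≡15, 26^512≡10.
928 = 32 + 128 + 256 + 512, so 26^928 ≡ 24·31·15·10 ≡ 15 (mod 43).

15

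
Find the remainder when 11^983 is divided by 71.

53

By repeated squaring mod 71: 11^1≡11, 11^2≡50, 11^4≡15, 11^8≡12, 11^16≡2, 11^32≡4, 11^64≡16, 11^128≡43, 11^256≡3, 11^512≡9.
Since 983 = 1 + 2 + 4 + 16 + 64 + 128 + 256 + 512 in binary, 11^983 ≡ 11·50·15·2·16·43·3·9 ≡ 53 (mod 71).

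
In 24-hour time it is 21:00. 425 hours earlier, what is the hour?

4

Dividing 425 by 24 gives quotient 17 and remainder 17.
(21 − 17) mod 24 = 4.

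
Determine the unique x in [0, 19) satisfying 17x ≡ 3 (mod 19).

8

17⁻¹ ≡ 9 (mod 19) because 17·9 = 153 = 8·19 + 1.
So x ≡ 9·3 = 27 ≡ 8 (mod 19).
Check: 17·8 = 136 = 7·19 + 3.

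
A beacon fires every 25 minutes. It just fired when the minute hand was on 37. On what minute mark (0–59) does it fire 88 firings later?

17

88·25 = 2200.
2200 = 36·60 + 40, so 2200 mod 60 = 40.
(37 + 40) mod 60 = 17.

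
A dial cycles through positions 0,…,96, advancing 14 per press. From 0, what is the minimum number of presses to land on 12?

84

14⁻¹ ≡ 7 (mod 97) because 14·7 = 98 = 1·97 + 1.
Multiplying both sides by 7: x ≡ 7·12 = 84 ≡ 84 (mod 97).
Check: 14·84 = 1176 = 12·97 + 12.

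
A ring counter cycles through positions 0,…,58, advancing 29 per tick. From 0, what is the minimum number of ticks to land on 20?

The inverse of 29 mod 59 is 57 (since 29·57 = 1653 ≡ 1).
Multiplying both sides by 57: x ≡ 57·20 = 1140 ≡ 19 (mod 59).

19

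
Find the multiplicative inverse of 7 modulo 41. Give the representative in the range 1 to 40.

6

41 = 5·7 + 6
7 = 1·6 + 1
6 = 6·1 + 0
Back-substituting gives 7·6 ≡ 1 (mod 41).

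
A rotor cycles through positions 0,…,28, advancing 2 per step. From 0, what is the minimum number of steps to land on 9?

19

2⁻¹ ≡ 15 (mod 29) because 2·15 = 30 = 1·29 + 1.
So x ≡ 15·9 = 135 ≡ 19 (mod 29).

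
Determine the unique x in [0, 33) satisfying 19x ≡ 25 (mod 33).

19⁻¹ ≡ 7 (mod 33) because 19·7 = 133 = 4·33 + 1.
So x ≡ 7·25 = 175 ≡ 10 (mod 33).
Check: 19·10 = 190 = 5·33 + 25.

10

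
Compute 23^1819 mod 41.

25

Square-and-reduce mod 41: 23^1≡23, 23^2≡37, 23^4≡16, 23^8≡10, 23^16≡18, 23^32≡37, 23^64≡16, 23^128≡10, 23^256≡18, 23^512≡37, 23^1024≡16.
Since 1819 = 1 + 2 + 8 + 16 + 256 + 512 + 1024 in binary, 23^1819 ≡ 23·37·10·18·18·37·16 ≡ 25 (mod 41).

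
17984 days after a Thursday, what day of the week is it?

Friday

17984 − 2569·7 = 1, so 17984 ≡ 1 (mod 7).
Thursday + 1 day → Friday.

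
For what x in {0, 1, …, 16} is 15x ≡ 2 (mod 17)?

16

15⁻¹ ≡ 8 (mod 17) because 15·8 = 120 = 7·17 + 1.
So x ≡ 8·2 = 16 ≡ 16 (mod 17).
Check: 15·16 = 240 = 14·17 + 2.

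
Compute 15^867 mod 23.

Successive squares of 15 mod 23: 15^1≡15, 15^2≡18, 15^4≡2, 15^8≡4, 15^16≡16, 15^32≡3, 15^64≡9, 15^128≡12, 15^256≡6, 15^512≡13.
867 = 1 + 2 + 32 + 64 + 256 + 512, so 15^867 ≡ 15·18·3·9·6·13 ≡ 14 (mod 23).

14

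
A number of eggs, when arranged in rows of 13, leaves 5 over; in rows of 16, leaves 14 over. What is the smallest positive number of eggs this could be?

x ≡ 5 (mod 13) gives x ∈ {5, 18, 31, 44, 57, 70, 83, 96, …}.
The first of these with x mod 16 = 14 is 174.

174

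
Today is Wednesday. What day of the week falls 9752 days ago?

Tuesday

9752 − 1393·7 = 1, so 9752 ≡ 1 (mod 7).
Wednesday − 1 day → Tuesday.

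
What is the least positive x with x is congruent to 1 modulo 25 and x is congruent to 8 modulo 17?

76

x ≡ 8 (mod 17) gives x ∈ {8, 25, 42, 59, 76}.
The first of these with x mod 25 = 1 is 76.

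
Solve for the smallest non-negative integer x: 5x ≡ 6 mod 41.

The inverse of 5 mod 41 is 33 (since 5·33 = 165 ≡ 1).
Multiplying both sides by 33: x ≡ 33·6 = 198 ≡ 34 (mod 41).

34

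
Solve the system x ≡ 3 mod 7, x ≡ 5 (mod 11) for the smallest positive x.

x ≡ 3 (mod 7) gives x ∈ {3, 10, 17, 24, 31, 38}.
The first of these with x mod 11 = 5 is 38.

38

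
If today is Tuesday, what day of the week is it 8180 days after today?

Saturday

8180 mod 7 = 4 (since 1168·7 = 8176).
Tuesday + 4 days → Saturday.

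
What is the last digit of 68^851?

Powers of 8 mod 10 repeat with period 4: 8, 4, 2, 6.
851 mod 4 = 3, so the last digit matches 8^3 = 2.

2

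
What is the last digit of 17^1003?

Last digits of 7^n: 7, 9, 3, 1 (period 4).
1003 leaves remainder 3 on division by 4, so 17^1003 ends in 3.

3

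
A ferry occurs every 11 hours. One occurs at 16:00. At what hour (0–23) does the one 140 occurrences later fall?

140·11 = 1540.
1540 = 64·24 + 4, so 1540 mod 24 = 4.
(16 + 4) mod 24 = 20.

20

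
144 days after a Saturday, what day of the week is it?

Dividing 144 by 7 gives quotient 20 and remainder 4.
Saturday + 4 days → Wednesday.

Wednesday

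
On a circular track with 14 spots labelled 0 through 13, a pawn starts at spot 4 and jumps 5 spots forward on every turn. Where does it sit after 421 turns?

9

421·5 = 2105.
2105 mod 14 = 5 (since 150·14 = 2100).
(4 + 5) mod 14 = 9.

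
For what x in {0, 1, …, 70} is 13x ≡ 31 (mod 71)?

The inverse of 13 mod 71 is 11 (since 13·11 = 143 ≡ 1).
So x ≡ 11·31 = 341 ≡ 57 (mod 71).
Check: 13·57 = 741 = 10·71 + 31.

57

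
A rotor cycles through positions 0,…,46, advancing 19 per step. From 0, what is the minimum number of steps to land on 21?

The inverse of 19 mod 47 is 5 (since 19·5 = 95 ≡ 1).
Multiplying both sides by 5: x ≡ 5·21 = 105 ≡ 11 (mod 47).

11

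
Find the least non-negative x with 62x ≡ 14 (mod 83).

The inverse of 62 mod 83 is 79 (since 62·79 = 4898 ≡ 1).
So x ≡ 79·14 = 1106 ≡ 27 (mod 83).

27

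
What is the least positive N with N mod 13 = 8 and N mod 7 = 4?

60

x ≡ 4 (mod 7) gives x ∈ {4, 11, 18, 25, 32, 39, 46, 53, …}.
The first of these with x mod 13 = 8 is 60.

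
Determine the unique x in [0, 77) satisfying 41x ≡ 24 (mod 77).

The inverse of 41 mod 77 is 62 (since 41·62 = 2542 ≡ 1).
Multiplying both sides by 62: x ≡ 62·24 = 1488 ≡ 25 (mod 77).
Check: 41·25 = 1025 = 13·77 + 24.

25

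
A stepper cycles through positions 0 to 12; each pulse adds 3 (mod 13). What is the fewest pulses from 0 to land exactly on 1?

3·9 = 27 = 2·13 + 1, so 3⁻¹ ≡ 9 (mod 13).

9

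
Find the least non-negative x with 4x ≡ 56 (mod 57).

14

4⁻¹ ≡ 43 (mod 57) because 4·43 = 172 = 3·57 + 1.
Multiplying both sides by 43: x ≡ 43·56 = 2408 ≡ 14 (mod 57).
Check: 4·14 = 56 = 0·57 + 56.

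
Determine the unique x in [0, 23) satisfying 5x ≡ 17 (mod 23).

8

The inverse of 5 mod 23 is 14 (since 5·14 = 70 ≡ 1).
So x ≡ 14·17 = 238 ≡ 8 (mod 23).
Check: 5·8 = 40 = 1·23 + 17.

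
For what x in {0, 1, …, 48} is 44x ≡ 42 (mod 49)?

21

44⁻¹ ≡ 39 (mod 49) because 44·39 = 1716 = 35·49 + 1.
Multiplying both sides by 39: x ≡ 39·42 = 1638 ≡ 21 (mod 49).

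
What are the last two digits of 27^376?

By repeated squaring mod 100: 27^1≡27, 27^2≡29, 27^4≡41, 27^8≡81, 27^16≡61, 27^32≡21, 27^64≡41, 27^128≡81, 27^256≡61.
376 = 8 + 16 + 32 + 64 + 256, so 27^376 ≡ 81·61·21·41·61 ≡ 61 (mod 100).

61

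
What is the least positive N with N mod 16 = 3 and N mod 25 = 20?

x ≡ 3 (mod 16) gives x ∈ {3, 19, 35, 51, 67, 83, 99, 115, …}.
The first of these with x mod 25 = 20 is 195.

195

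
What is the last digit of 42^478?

4

Powers of 2 mod 10 repeat with period 4: 2, 4, 8, 6.
478 mod 4 = 2, so the last digit matches 2^2 = 4.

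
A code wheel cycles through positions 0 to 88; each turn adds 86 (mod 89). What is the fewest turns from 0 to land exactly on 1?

59

89 = 1·86 + 3
86 = 28·3 + 2
3 = 1·2 + 1
2 = 2·1 + 0
Back-substituting gives 86·59 ≡ 1 (mod 89).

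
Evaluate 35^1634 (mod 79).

4

Square-and-reduce mod 79: 35^1≡35, 35^2≡40, 35^4≡20, 35^8≡5, 35^16≡25, 35^32≡72, 35^64≡49, 35^128≡31, 35^256≡13, 35^512≡11, 35^1024≡42.
1634 = 2 + 32 + 64 + 512 + 1024, so 35^1634 ≡ 40·72·49·11·42 ≡ 4 (mod 79).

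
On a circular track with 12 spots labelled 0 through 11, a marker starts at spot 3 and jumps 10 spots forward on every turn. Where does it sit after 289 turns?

1

289·10 = 2890.
2890 − 240·12 = 10, so 2890 ≡ 10 (mod 12).
(3 + 10) mod 12 = 1.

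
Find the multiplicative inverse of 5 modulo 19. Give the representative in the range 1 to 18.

4

5·4 = 20 = 1·19 + 1, so 5⁻¹ ≡ 4 (mod 19).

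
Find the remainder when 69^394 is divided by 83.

Successive squares of 69 mod 83: 69^1≡69, 69^2≡30, 69^4≡70, 69^8≡3, 69^16≡9, 69^32≡81, 69^64≡4, 69^128≡16, 69^256≡7.
Since 394 = 2 + 8 + 128 + 256 in binary, 69^394 ≡ 30·3·16·7 ≡ 37 (mod 83).

37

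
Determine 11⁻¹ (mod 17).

14

17 = 1·11 + 6
11 = 1·6 + 5
6 = 1·5 + 1
5 = 5·1 + 0
Back-substituting gives 11·14 ≡ 1 (mod 17).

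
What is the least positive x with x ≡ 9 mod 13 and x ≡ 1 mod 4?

9

Since 4·10 ≡ 1 (mod 13), take x = 1 + 4·((9−1)·10 mod 13) = 1 + 4·2 = 9.
Check: 9 mod 13 = 9, 9 mod 4 = 1.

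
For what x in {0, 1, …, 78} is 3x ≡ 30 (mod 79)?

10

3⁻¹ ≡ 53 (mod 79) because 3·53 = 159 = 2·79 + 1.
So x ≡ 53·30 = 1590 ≡ 10 (mod 79).
Check: 3·10 = 30 = 0·79 + 30.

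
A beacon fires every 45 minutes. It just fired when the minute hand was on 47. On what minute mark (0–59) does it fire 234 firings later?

234·45 = 10530.
10530 mod 60 = 30 (since 175·60 = 10500).
(47 + 30) mod 60 = 17.

17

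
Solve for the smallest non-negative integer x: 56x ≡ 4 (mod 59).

38

The inverse of 56 mod 59 is 39 (since 56·39 = 2184 ≡ 1).
Multiplying both sides by 39: x ≡ 39·4 = 156 ≡ 38 (mod 59).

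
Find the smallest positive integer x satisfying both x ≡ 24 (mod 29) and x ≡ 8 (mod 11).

140

Since 11·8 ≡ 1 (mod 29), take x = 8 + 11·((24−8)·8 mod 29) = 8 + 11·12 = 140.
Check: 140 mod 29 = 24, 140 mod 11 = 8.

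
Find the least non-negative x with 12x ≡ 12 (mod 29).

12⁻¹ ≡ 17 (mod 29) because 12·17 = 204 = 7·29 + 1.
So x ≡ 17·12 = 204 ≡ 1 (mod 29).

1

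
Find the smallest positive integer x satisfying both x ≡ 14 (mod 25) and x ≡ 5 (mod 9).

Since 9·14 ≡ 1 (mod 25), take x = 5 + 9·((14−5)·14 mod 25) = 5 + 9·1 = 14.
Check: 14 mod 25 = 14, 14 mod 9 = 5.

14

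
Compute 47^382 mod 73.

35

By repeated squaring mod 73: 47^1≡47, 47^2≡19, 47^4≡69, 47^8≡16, 47^16≡37, 47^32≡55, 47^64≡32, 47^128≡2, 47^256≡4.
Since 382 = 2 + 4 + 8 + 16 + 32 + 64 + 256 in binary, 47^382 ≡ 19·69·16·37·55·32·4 ≡ 35 (mod 73).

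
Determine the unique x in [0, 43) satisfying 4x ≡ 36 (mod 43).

The inverse of 4 mod 43 is 11 (since 4·11 = 44 ≡ 1).
Multiplying both sides by 11: x ≡ 11·36 = 396 ≡ 9 (mod 43).

9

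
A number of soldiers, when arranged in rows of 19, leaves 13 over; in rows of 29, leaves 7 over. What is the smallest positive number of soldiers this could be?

Since 29·2 ≡ 1 (mod 19), take x = 7 + 29·((13−7)·2 mod 19) = 7 + 29·12 = 355.
Check: 355 mod 19 = 13, 355 mod 29 = 7.

355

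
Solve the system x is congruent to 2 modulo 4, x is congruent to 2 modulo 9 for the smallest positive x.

x ≡ 2 (mod 4) gives x ∈ {2}.
The first of these with x mod 9 = 2 is 2.

2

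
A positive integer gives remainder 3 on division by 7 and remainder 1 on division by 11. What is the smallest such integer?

Since 11·2 ≡ 1 (mod 7), take x = 1 + 11·((3−1)·2 mod 7) = 1 + 11·4 = 45.
Check: 45 mod 7 = 3, 45 mod 11 = 1.

45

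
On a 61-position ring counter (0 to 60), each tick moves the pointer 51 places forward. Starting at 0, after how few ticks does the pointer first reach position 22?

10

The inverse of 51 mod 61 is 6 (since 51·6 = 306 ≡ 1).
Multiplying both sides by 6: x ≡ 6·22 = 132 ≡ 10 (mod 61).
Check: 51·10 = 510 = 8·61 + 22.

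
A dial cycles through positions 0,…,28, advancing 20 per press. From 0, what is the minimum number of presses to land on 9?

The inverse of 20 mod 29 is 16 (since 20·16 = 320 ≡ 1).
So x ≡ 16·9 = 144 ≡ 28 (mod 29).

28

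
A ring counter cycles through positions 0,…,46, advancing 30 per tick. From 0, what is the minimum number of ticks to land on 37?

30⁻¹ ≡ 11 (mod 47) because 30·11 = 330 = 7·47 + 1.
Multiplying both sides by 11: x ≡ 11·37 = 407 ≡ 31 (mod 47).

31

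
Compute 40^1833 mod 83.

By repeated squaring mod 83: 40^1≡40, 40^2≡23, 40^4≡31, 40^8≡48, 40^16≡63, 40^32≡68, 40^64≡59, 40^128≡78, 40^256≡25, 40^512≡44, 40^1024≡27.
Since 1833 = 1 + 8 + 32 + 256 + 512 + 1024 in binary, 40^1833 ≡ 40·48·68·25·44·27 ≡ 69 (mod 83).

69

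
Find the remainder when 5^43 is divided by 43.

5

Square-and-reduce mod 43: 5^1≡5, 5^2≡25, 5^4≡23, 5^8≡13, 5^16≡40, 5^32≡9.
43 = 1 + 2 + 8 + 32, so 5^43 ≡ 5·25·13·9 ≡ 5 (mod 43).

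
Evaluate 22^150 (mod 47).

42

By repeated squaring mod 47: 22^1≡22, 22^2≡14, 22^4≡8, 22^8≡17, 22^16≡7, 22^32≡2, 22^64≡4, 22^128≡16.
150 = 2 + 4 + 16 + 128, so 22^150 ≡ 14·8·7·16 ≡ 42 (mod 47).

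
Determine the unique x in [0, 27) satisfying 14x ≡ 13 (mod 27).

26

14⁻¹ ≡ 2 (mod 27) because 14·2 = 28 = 1·27 + 1.
Multiplying both sides by 2: x ≡ 2·13 = 26 ≡ 26 (mod 27).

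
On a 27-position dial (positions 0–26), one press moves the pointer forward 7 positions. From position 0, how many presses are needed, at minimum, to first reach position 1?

7·4 = 28 = 1·27 + 1, so 7⁻¹ ≡ 4 (mod 27).

4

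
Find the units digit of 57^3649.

Powers of 7 mod 10 repeat with period 4: 7, 9, 3, 1.
3649 leaves remainder 1 on division by 4, so 57^3649 ends in 7.

7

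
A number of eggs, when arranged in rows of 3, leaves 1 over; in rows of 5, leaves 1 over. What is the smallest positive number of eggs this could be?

Since 5·2 ≡ 1 (mod 3), take x = 1 + 5·((1−1)·2 mod 3) = 1 + 5·0 = 1.
Check: 1 mod 3 = 1, 1 mod 5 = 1.

1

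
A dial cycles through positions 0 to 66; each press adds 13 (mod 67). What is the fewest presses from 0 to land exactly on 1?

67 = 5·13 + 2
13 = 6·2 + 1
2 = 2·1 + 0
Back-substituting gives 13·31 ≡ 1 (mod 67).

31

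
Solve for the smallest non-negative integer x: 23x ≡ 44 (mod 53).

23⁻¹ ≡ 30 (mod 53) because 23·30 = 690 = 13·53 + 1.
Multiplying both sides by 30: x ≡ 30·44 = 1320 ≡ 48 (mod 53).

48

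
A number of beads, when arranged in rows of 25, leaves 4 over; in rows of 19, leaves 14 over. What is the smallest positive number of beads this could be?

204

Since 19·4 ≡ 1 (mod 25), take x = 14 + 19·((4−14)·4 mod 25) = 14 + 19·10 = 204.
Check: 204 mod 25 = 4, 204 mod 19 = 14.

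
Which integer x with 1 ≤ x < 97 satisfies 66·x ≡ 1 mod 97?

97 = 1·66 + 31
66 = 2·31 + 4
31 = 7·4 + 3
4 = 1·3 + 1
3 = 3·1 + 0
Back-substituting gives 66·25 ≡ 1 (mod 97).

25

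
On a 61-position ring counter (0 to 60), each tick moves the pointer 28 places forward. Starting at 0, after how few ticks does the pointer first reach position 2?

The inverse of 28 mod 61 is 24 (since 28·24 = 672 ≡ 1).
So x ≡ 24·2 = 48 ≡ 48 (mod 61).

48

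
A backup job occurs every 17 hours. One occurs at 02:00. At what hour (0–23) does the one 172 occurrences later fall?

22

172·17 = 2924.
2924 − 121·24 = 20, so 2924 ≡ 20 (mod 24).
(2 + 20) mod 24 = 22.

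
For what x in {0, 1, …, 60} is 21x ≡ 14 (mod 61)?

21⁻¹ ≡ 32 (mod 61) because 21·32 = 672 = 11·61 + 1.
So x ≡ 32·14 = 448 ≡ 21 (mod 61).
Check: 21·21 = 441 = 7·61 + 14.

21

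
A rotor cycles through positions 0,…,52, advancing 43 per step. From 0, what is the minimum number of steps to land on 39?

12

43⁻¹ ≡ 37 (mod 53) because 43·37 = 1591 = 30·53 + 1.
So x ≡ 37·39 = 1443 ≡ 12 (mod 53).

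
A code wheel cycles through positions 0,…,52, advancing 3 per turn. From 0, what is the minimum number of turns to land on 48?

3⁻¹ ≡ 18 (mod 53) because 3·18 = 54 = 1·53 + 1.
So x ≡ 18·48 = 864 ≡ 16 (mod 53).
Check: 3·16 = 48 = 0·53 + 48.

16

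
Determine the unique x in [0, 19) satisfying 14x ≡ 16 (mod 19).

12

14⁻¹ ≡ 15 (mod 19) because 14·15 = 210 = 11·19 + 1.
Multiplying both sides by 15: x ≡ 15·16 = 240 ≡ 12 (mod 19).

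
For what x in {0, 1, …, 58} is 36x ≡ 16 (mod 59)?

The inverse of 36 mod 59 is 41 (since 36·41 = 1476 ≡ 1).
So x ≡ 41·16 = 656 ≡ 7 (mod 59).

7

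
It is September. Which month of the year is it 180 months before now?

September

180 mod 12 = 0 (since 15·12 = 180).
September − 0 months → September.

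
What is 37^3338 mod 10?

Last digits of 7^n: 7, 9, 3, 1 (period 4).
3338 mod 4 = 2, so the last digit matches 7^2 = 9.

9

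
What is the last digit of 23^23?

Powers of 3 mod 10 repeat with period 4: 3, 9, 7, 1.
23 mod 4 = 3, so the last digit matches 3^3 = 7.

7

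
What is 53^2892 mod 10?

1

Powers of 3 mod 10 repeat with period 4: 3, 9, 7, 1.
2892 leaves remainder 0 on division by 4, so 53^2892 ends in 1.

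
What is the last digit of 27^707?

3

Powers of 7 mod 10 repeat with period 4: 7, 9, 3, 1.
707 mod 4 = 3, so the last digit matches 7^3 = 3.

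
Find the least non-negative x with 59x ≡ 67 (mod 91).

59⁻¹ ≡ 54 (mod 91) because 59·54 = 3186 = 35·91 + 1.
Multiplying both sides by 54: x ≡ 54·67 = 3618 ≡ 69 (mod 91).
Check: 59·69 = 4071 = 44·91 + 67.

69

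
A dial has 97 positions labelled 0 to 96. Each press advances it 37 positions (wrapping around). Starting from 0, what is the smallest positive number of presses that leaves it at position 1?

21

97 = 2·37 + 23
37 = 1·23 + 14
23 = 1·14 + 9
14 = 1·9 + 5
9 = 1·5 + 4
5 = 1·4 + 1
4 = 4·1 + 0
Back-substituting gives 37·21 ≡ 1 (mod 97).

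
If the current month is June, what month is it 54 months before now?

54 = 4·12 + 6, so 54 mod 12 = 6.
June − 6 months → December.

December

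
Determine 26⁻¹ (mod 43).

43 = 1·26 + 17
26 = 1·17 + 9
17 = 1·9 + 8
9 = 1·8 + 1
8 = 8·1 + 0
Back-substituting gives 26·5 ≡ 1 (mod 43).

5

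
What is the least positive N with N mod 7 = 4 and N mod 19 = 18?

Since 19·3 ≡ 1 (mod 7), take x = 18 + 19·((4−18)·3 mod 7) = 18 + 19·0 = 18.
Check: 18 mod 7 = 4, 18 mod 19 = 18.

18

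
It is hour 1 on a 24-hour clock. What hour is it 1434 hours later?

19

1434 mod 24 = 18 (since 59·24 = 1416).
(1 + 18) mod 24 = 19.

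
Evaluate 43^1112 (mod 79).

By repeated squaring mod 79: 43^1≡43, 43^2≡32, 43^4≡76, 43^8≡9, 43^16≡2, 43^32≡4, 43^64≡16, 43^128≡19, 43^256≡45, 43^512≡50, 43^1024≡51.
Since 1112 = 8 + 16 + 64 + 1024 in binary, 43^1112 ≡ 9·2·16·51 ≡ 73 (mod 79).

73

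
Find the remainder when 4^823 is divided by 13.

By repeated squaring mod 13: 4^1≡4, 4^2≡3, 4^4≡9, 4^8≡3, 4^16≡9, 4^32≡3, 4^64≡9, 4^128≡3, 4^256≡9, 4^512≡3.
823 = 1 + 2 + 4 + 16 + 32 + 256 + 512, so 4^823 ≡ 4·3·9·9·3·9·3 ≡ 4 (mod 13).

4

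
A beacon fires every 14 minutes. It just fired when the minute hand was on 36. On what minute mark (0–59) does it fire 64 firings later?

32

64·14 = 896.
896 mod 60 = 56 (since 14·60 = 840).
(36 + 56) mod 60 = 32.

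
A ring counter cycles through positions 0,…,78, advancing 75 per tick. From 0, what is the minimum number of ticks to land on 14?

36

The inverse of 75 mod 79 is 59 (since 75·59 = 4425 ≡ 1).
So x ≡ 59·14 = 826 ≡ 36 (mod 79).
Check: 75·36 = 2700 = 34·79 + 14.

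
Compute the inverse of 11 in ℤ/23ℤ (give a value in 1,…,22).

21

23 = 2·11 + 1
11 = 11·1 + 0
Back-substituting gives 11·21 ≡ 1 (mod 23).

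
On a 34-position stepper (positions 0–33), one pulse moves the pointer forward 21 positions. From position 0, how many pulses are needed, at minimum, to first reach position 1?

21·13 = 273 = 8·34 + 1, so 21⁻¹ ≡ 13 (mod 34).

13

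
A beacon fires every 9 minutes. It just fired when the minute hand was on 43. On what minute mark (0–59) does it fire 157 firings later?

157·9 = 1413.
Dividing 1413 by 60 gives quotient 23 and remainder 33.
(43 + 33) mod 60 = 16.

16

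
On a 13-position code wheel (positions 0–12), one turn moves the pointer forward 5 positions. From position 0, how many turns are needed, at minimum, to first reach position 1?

8

5·8 = 40 = 3·13 + 1, so 5⁻¹ ≡ 8 (mod 13).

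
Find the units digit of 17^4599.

Powers of 7 mod 10 repeat with period 4: 7, 9, 3, 1.
4599 leaves remainder 3 on division by 4, so 17^4599 ends in 3.

3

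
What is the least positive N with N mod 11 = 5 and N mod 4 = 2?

38

x ≡ 2 (mod 4) gives x ∈ {2, 6, 10, 14, 18, 22, 26, 30, …}.
The first of these with x mod 11 = 5 is 38.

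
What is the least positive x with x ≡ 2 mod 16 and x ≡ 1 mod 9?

x ≡ 1 (mod 9) gives x ∈ {1, 10, 19, 28, 37, 46, 55, 64, …}.
The first of these with x mod 16 = 2 is 82.

82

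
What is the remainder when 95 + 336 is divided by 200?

31

Dividing 336 by 200 gives quotient 1 and remainder 136.
(95 + 136) mod 200 = 31.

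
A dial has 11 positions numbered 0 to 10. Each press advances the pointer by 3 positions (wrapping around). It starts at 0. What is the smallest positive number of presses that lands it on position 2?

3⁻¹ ≡ 4 (mod 11) because 3·4 = 12 = 1·11 + 1.
Multiplying both sides by 4: x ≡ 4·2 = 8 ≡ 8 (mod 11).

8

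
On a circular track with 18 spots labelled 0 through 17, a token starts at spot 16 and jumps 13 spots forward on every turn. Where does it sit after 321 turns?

321·13 = 4173.
4173 = 231·18 + 15, so 4173 mod 18 = 15.
(16 + 15) mod 18 = 13.

13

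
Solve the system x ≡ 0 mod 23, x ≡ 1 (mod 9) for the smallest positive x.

Since 9·18 ≡ 1 (mod 23), take x = 1 + 9·((0−1)·18 mod 23) = 1 + 9·5 = 46.
Check: 46 mod 23 = 0, 46 mod 9 = 1.

46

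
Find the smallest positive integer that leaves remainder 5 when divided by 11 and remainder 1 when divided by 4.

x ≡ 1 (mod 4) gives x ∈ {1, 5}.
The first of these with x mod 11 = 5 is 5.

5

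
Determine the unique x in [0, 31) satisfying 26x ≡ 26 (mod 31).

1

The inverse of 26 mod 31 is 6 (since 26·6 = 156 ≡ 1).
So x ≡ 6·26 = 156 ≡ 1 (mod 31).
Check: 26·1 = 26 = 0·31 + 26.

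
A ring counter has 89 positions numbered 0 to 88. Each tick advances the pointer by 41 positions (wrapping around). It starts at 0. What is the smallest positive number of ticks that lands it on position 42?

77

The inverse of 41 mod 89 is 76 (since 41·76 = 3116 ≡ 1).
Multiplying both sides by 76: x ≡ 76·42 = 3192 ≡ 77 (mod 89).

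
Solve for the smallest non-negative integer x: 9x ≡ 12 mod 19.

14

9⁻¹ ≡ 17 (mod 19) because 9·17 = 153 = 8·19 + 1.
So x ≡ 17·12 = 204 ≡ 14 (mod 19).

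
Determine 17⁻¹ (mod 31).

31 = 1·17 + 14
17 = 1·14 + 3
14 = 4·3 + 2
3 = 1·2 + 1
2 = 2·1 + 0
Back-substituting gives 17·11 ≡ 1 (mod 31).

11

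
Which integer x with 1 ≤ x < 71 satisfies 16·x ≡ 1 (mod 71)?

40

71 = 4·16 + 7
16 = 2·7 + 2
7 = 3·2 + 1
2 = 2·1 + 0
Back-substituting gives 16·40 ≡ 1 (mod 71).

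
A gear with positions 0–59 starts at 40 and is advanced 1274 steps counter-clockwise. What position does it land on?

26

1274 = 21·60 + 14, so 1274 mod 60 = 14.
(40 − 14) mod 60 = 26.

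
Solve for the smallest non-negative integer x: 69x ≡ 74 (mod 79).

40

69⁻¹ ≡ 71 (mod 79) because 69·71 = 4899 = 62·79 + 1.
So x ≡ 71·74 = 5254 ≡ 40 (mod 79).
Check: 69·40 = 2760 = 34·79 + 74.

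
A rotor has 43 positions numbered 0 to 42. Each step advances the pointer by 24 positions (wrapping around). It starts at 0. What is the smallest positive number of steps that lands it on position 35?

24⁻¹ ≡ 9 (mod 43) because 24·9 = 216 = 5·43 + 1.
So x ≡ 9·35 = 315 ≡ 14 (mod 43).

14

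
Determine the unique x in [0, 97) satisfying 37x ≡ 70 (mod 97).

15

37⁻¹ ≡ 21 (mod 97) because 37·21 = 777 = 8·97 + 1.
So x ≡ 21·70 = 1470 ≡ 15 (mod 97).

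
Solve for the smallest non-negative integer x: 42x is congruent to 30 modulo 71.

42⁻¹ ≡ 22 (mod 71) because 42·22 = 924 = 13·71 + 1.
Multiplying both sides by 22: x ≡ 22·30 = 660 ≡ 21 (mod 71).
Check: 42·21 = 882 = 12·71 + 30.

21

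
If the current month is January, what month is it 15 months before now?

October

Dividing 15 by 12 gives quotient 1 and remainder 3.
January − 3 months → October.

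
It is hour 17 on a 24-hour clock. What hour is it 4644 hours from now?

5

4644 mod 24 = 12 (since 193·24 = 4632).
(17 + 12) mod 24 = 5.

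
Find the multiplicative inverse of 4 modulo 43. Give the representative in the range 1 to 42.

11

43 = 10·4 + 3
4 = 1·3 + 1
3 = 3·1 + 0
Back-substituting gives 4·11 ≡ 1 (mod 43).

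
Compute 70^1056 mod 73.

Successive squares of 70 mod 73: 70^1≡70, 70^2≡9, 70^4≡8, 70^8≡64, 70^16≡8, 70^32≡64, 70^64≡8, 70^128≡64, 70^256≡8, 70^512≡64, 70^1024≡8.
Since 1056 = 32 + 1024 in binary, 70^1056 ≡ 64·8 ≡ 1 (mod 73).

1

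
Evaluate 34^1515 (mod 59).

37

Successive squares of 34 mod 59: 34^1≡34, 34^2≡35, 34^4≡45, 34^8≡19, 34^16≡7, 34^32≡49, 34^64≡41, 34^128≡29, 34^256≡15, 34^512≡48, 34^1024≡3.
1515 = 1 + 2 + 8 + 32 + 64 + 128 + 256 + 1024, so 34^1515 ≡ 34·35·19·49·41·29·15·3 ≡ 37 (mod 59).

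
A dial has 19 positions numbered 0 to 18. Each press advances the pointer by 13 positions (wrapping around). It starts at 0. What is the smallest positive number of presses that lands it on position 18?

The inverse of 13 mod 19 is 3 (since 13·3 = 39 ≡ 1).
So x ≡ 3·18 = 54 ≡ 16 (mod 19).
Check: 13·16 = 208 = 10·19 + 18.

16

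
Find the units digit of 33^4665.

The units digit of 33^n cycles with period 4: 3, 9, 7, 1, …
4665 mod 4 = 1, so the last digit matches 3^1 = 3.

3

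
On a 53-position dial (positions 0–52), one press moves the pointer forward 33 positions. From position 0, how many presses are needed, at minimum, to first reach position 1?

45

33·45 = 1485 = 28·53 + 1, so 33⁻¹ ≡ 45 (mod 53).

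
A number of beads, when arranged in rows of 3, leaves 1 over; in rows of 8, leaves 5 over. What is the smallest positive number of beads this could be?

13

x ≡ 1 (mod 3) gives x ∈ {1, 4, 7, 10, 13}.
The first of these with x mod 8 = 5 is 13.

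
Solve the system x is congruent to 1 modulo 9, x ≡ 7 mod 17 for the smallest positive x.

Since 17·8 ≡ 1 (mod 9), take x = 7 + 17·((1−7)·8 mod 9) = 7 + 17·6 = 109.
Check: 109 mod 9 = 1, 109 mod 17 = 7.

109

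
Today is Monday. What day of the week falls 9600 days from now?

Thursday

9600 = 1371·7 + 3, so 9600 mod 7 = 3.
Monday + 3 days → Thursday.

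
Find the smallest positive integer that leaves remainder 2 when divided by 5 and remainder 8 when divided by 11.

52

x ≡ 2 (mod 5) gives x ∈ {2, 7, 12, 17, 22, 27, 32, 37, …}.
The first of these with x mod 11 = 8 is 52.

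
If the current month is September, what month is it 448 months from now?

448 mod 12 = 4 (since 37·12 = 444).
September + 4 months → January.

January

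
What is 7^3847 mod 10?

3

The units digit of 7^n cycles with period 4: 7, 9, 3, 1, …
3847 leaves remainder 3 on division by 4, so 7^3847 ends in 3.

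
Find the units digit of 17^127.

3

Powers of 7 mod 10 repeat with period 4: 7, 9, 3, 1.
127 mod 4 = 3, so the last digit matches 7^3 = 3.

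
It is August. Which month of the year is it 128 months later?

April

Dividing 128 by 12 gives quotient 10 and remainder 8.
August + 8 months → April.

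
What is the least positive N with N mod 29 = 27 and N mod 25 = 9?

259

x ≡ 9 (mod 25) gives x ∈ {9, 34, 59, 84, 109, 134, 159, 184, …}.
The first of these with x mod 29 = 27 is 259.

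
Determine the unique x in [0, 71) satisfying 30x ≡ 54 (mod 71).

16

The inverse of 30 mod 71 is 45 (since 30·45 = 1350 ≡ 1).
So x ≡ 45·54 = 2430 ≡ 16 (mod 71).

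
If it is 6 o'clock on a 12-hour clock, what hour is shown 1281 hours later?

3

Dividing 1281 by 12 gives quotient 106 and remainder 9.
6 + 9 → 3 on a 12-hour dial.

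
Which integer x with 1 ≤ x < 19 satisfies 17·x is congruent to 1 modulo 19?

19 = 1·17 + 2
17 = 8·2 + 1
2 = 2·1 + 0
Back-substituting gives 17·9 ≡ 1 (mod 19).

9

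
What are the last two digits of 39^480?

Square-and-reduce mod 100: 39^1≡39, 39^2≡21, 39^4≡41, 39^8≡81, 39^16≡61, 39^32≡21, 39^64≡41, 39^128≡81, 39^256≡61.
480 = 32 + 64 + 128 + 256, so 39^480 ≡ 21·41·81·61 ≡ 1 (mod 100).

01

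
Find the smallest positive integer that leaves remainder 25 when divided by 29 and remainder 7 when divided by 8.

199

x ≡ 7 (mod 8) gives x ∈ {7, 15, 23, 31, 39, 47, 55, 63, …}.
The first of these with x mod 29 = 25 is 199.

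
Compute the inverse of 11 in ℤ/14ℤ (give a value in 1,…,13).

11·9 = 99 = 7·14 + 1, so 11⁻¹ ≡ 9 (mod 14).

9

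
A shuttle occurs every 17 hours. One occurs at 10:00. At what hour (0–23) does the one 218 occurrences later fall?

20

218·17 = 3706.
Dividing 3706 by 24 gives quotient 154 and remainder 10.
(10 + 10) mod 24 = 20.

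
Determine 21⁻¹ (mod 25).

6

21·6 = 126 = 5·25 + 1, so 21⁻¹ ≡ 6 (mod 25).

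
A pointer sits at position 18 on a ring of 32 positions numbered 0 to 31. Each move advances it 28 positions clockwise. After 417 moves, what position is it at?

417·28 = 11676.
11676 mod 32 = 28 (since 364·32 = 11648).
(18 + 28) mod 32 = 14.

14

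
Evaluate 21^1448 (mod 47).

9

By repeated squaring mod 47: 21^1≡21, 21^2≡18, 21^4≡42, 21^8≡25, 21^16≡14, 21^32≡8, 21^64≡17, 21^128≡7, 21^256≡2, 21^512≡4, 21^1024≡16.
1448 = 8 + 32 + 128 + 256 + 1024, so 21^1448 ≡ 25·8·7·2·16 ≡ 9 (mod 47).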